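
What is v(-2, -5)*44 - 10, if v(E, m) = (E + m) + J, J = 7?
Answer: -10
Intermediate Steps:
v(E, m) = 7 + E + m (v(E, m) = (E + m) + 7 = 7 + E + m)
v(-2, -5)*44 - 10 = (7 - 2 - 5)*44 - 10 = 0*44 - 10 = 0 - 10 = -10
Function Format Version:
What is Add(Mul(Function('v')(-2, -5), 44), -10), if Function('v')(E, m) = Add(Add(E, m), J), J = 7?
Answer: -10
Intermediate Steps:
Function('v')(E, m) = Add(7, E, m) (Function('v')(E, m) = Add(Add(E, m), 7) = Add(7, E, m))
Add(Mul(Function('v')(-2, -5), 44), -10) = Add(Mul(Add(7, -2, -5), 44), -10) = Add(Mul(0, 44), -10) = Add(0, -10) = -10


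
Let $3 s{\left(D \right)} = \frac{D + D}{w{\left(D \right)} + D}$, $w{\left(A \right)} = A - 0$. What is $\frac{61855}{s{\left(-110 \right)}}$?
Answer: $185565$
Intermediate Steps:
$w{\left(A \right)} = A$ ($w{\left(A \right)} = A + 0 = A$)
$s{\left(D \right)} = \frac{1}{3}$ ($s{\left(D \right)} = \frac{\left(D + D\right) \frac{1}{D + D}}{3} = \frac{2 D \frac{1}{2 D}}{3} = \frac{1}{3} \cdot 1 = \frac{1}{3}$)
$\frac{61855}{s{\left(-110 \right)}} = 61855 \frac{1}{\frac{1}{3}} = 61855 \cdot 3 = 185565$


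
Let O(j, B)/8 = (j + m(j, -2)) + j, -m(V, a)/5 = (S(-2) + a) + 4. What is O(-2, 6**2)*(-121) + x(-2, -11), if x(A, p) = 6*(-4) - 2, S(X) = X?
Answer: 3846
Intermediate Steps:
x(A, p) = -26 (x(A, p) = -24 - 2 = -26)
m(V, a) = -10 - 5*a (m(V, a) = -5*((-2 + a) + 4) = -5*(2 + a) = -10 - 5*a)
O(j, B) = 16*j (O(j, B) = 8*((j + (-10 - 5*(-2))) + j) = 8*((j + (-10 + 10)) + j) = 8*((j + 0) + j) = 8*(j + j) = 8*(2*j) = 16*j)
O(-2, 6**2)*(-121) + x(-2, -11) = (16*(-2))*(-121) - 26 = -32*(-121) - 26 = 3872 - 26 = 3846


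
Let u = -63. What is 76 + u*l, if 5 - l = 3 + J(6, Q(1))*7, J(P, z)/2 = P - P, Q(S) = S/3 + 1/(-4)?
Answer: -50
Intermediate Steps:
Q(S) = -1/4 + S/3 (Q(S) = S*(1/3) + 1*(-1/4) = S/3 - 1/4 = -1/4 + S/3)
J(P, z) = 0 (J(P, z) = 2*(P - P) = 2*0 = 0)
l = 2 (l = 5 - (3 + 0*7) = 5 - (3 + 0) = 5 - 1*3 = 5 - 3 = 2)
76 + u*l = 76 - 63*2 = 76 - 126 = -50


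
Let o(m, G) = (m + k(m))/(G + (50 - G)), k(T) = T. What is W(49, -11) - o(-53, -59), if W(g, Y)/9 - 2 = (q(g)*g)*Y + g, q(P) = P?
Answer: -5930947/25 ≈ -2.3724e+5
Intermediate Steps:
o(m, G) = m/25 (o(m, G) = (m + m)/(G + (50 - G)) = (2*m)/50 = (2*m)*(1/50) = m/25)
W(g, Y) = 18 + 9*g + 9*Y*g² (W(g, Y) = 18 + 9*((g*g)*Y + g) = 18 + 9*(g²*Y + g) = 18 + 9*(Y*g² + g) = 18 + 9*(g + Y*g²) = 18 + (9*g + 9*Y*g²) = 18 + 9*g + 9*Y*g²)
W(49, -11) - o(-53, -59) = (18 + 9*49 + 9*(-11)*49²) - (-53)/25 = (18 + 441 + 9*(-11)*2401) - 1*(-53/25) = (18 + 441 - 237699) + 53/25 = -237240 + 53/25 = -5930947/25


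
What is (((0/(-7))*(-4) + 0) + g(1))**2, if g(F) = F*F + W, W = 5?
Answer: 36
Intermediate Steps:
g(F) = 5 + F**2 (g(F) = F*F + 5 = F**2 + 5 = 5 + F**2)
(((0/(-7))*(-4) + 0) + g(1))**2 = (((0/(-7))*(-4) + 0) + (5 + 1**2))**2 = (((0*(-1/7))*(-4) + 0) + (5 + 1))**2 = ((0*(-4) + 0) + 6)**2 = ((0 + 0) + 6)**2 = (0 + 6)**2 = 6**2 = 36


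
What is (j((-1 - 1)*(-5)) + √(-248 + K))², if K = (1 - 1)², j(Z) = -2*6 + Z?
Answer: 4*(-1 + I*√62)² ≈ -244.0 - 62.992*I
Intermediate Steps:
j(Z) = -12 + Z
K = 0 (K = 0² = 0)
(j((-1 - 1)*(-5)) + √(-248 + K))² = ((-12 + (-1 - 1)*(-5)) + √(-248 + 0))² = ((-12 - 2*(-5)) + √(-248))² = ((-12 + 10) + 2*I*√62)² = (-2 + 2*I*√62)²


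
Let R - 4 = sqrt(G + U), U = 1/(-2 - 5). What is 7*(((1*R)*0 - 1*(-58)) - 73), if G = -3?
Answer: -105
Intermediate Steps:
U = -1/7 (U = 1/(-7) = -1/7 ≈ -0.14286)
R = 4 + I*sqrt(154)/7 (R = 4 + sqrt(-3 - 1/7) = 4 + sqrt(-22/7) = 4 + I*sqrt(154)/7 ≈ 4.0 + 1.7728*I)
7*(((1*R)*0 - 1*(-58)) - 73) = 7*(((1*(4 + I*sqrt(154)/7))*0 - 1*(-58)) - 73) = 7*(((4 + I*sqrt(154)/7)*0 + 58) - 73) = 7*((0 + 58) - 73) = 7*(58 - 73) = 7*(-15) = -105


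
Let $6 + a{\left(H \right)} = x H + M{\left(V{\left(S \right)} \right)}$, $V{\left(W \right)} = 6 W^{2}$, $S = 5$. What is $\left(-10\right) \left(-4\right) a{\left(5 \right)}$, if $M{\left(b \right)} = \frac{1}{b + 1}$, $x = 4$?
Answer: $\frac{84600}{151} \approx 560.26$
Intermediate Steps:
$M{\left(b \right)} = \frac{1}{1 + b}$
$a{\left(H \right)} = - \frac{905}{151} + 4 H$ ($a{\left(H \right)} = -6 + \left(4 H + \frac{1}{1 + 6 \cdot 5^{2}}\right) = -6 + \left(4 H + \frac{1}{1 + 6 \cdot 25}\right) = -6 + \left(4 H + \frac{1}{1 + 150}\right) = -6 + \left(4 H + \frac{1}{151}\right) = -6 + \left(\frac{1}{151} + 4 H\right) = - \frac{905}{151} + 4 H$)
$\left(-10\right) \left(-4\right) a{\left(5 \right)} = \left(-10\right) \left(-4\right) \left(- \frac{905}{151} + 4 \cdot 5\right) = 40 \left(- \frac{905}{151} + 20\right) = 40 \cdot \frac{2115}{151} = \frac{84600}{151}$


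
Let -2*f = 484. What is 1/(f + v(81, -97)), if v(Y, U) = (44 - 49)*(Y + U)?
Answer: -1/162 ≈ -0.0061728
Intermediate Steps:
f = -242 (f = -1/2*484 = -242)
v(Y, U) = -5*U - 5*Y (v(Y, U) = -5*(U + Y) = -5*U - 5*Y)
1/(f + v(81, -97)) = 1/(-242 + (-5*(-97) - 5*81)) = 1/(-242 + (485 - 405)) = 1/(-242 + 80) = 1/(-162) = -1/162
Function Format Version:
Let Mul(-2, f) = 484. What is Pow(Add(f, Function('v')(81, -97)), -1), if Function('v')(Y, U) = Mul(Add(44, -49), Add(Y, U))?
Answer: Rational(-1, 162) ≈ -0.0061728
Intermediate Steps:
f = -242 (f = Mul(Rational(-1, 2), 484) = -242)
Function('v')(Y, U) = Add(Mul(-5, U), Mul(-5, Y)) (Function('v')(Y, U) = Mul(-5, Add(U, Y)) = Add(Mul(-5, U), Mul(-5, Y)))
Pow(Add(f, Function('v')(81, -97)), -1) = Pow(Add(-242, Add(Mul(-5, -97), Mul(-5, 81))), -1) = Pow(Add(-242, Add(485, -405)), -1) = Pow(Add(-242, 80), -1) = Pow(-162, -1) = Rational(-1, 162)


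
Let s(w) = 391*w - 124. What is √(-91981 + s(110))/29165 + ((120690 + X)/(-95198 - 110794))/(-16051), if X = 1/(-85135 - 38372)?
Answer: 14906059829/408360777255144 + 3*I*√5455/29165 ≈ 3.6502e-5 + 0.0075973*I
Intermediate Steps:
X = -1/123507 (X = 1/(-123507) = -1/123507 ≈ -8.0967e-6)
s(w) = -124 + 391*w
√(-91981 + s(110))/29165 + ((120690 + X)/(-95198 - 110794))/(-16051) = √(-91981 + (-124 + 391*110))/29165 + ((120690 - 1/123507)/(-95198 - 110794))/(-16051) = √(-91981 + (-124 + 43010))*(1/29165) + ((14906059829/123507)/(-205992))*(-1/16051) = √(-91981 + 42886)*(1/29165) + ((14906059829/123507)*(-1/205992))*(-1/16051) = √(-49095)*(1/29165) - 14906059829/25441453944*(-1/16051) = (3*I*√5455)*(1/29165) + 14906059829/408360777255144 = 3*I*√5455/29165 + 14906059829/408360777255144 = 14906059829/408360777255144 + 3*I*√5455/29165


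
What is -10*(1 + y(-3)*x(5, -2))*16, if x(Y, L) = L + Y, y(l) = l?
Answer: 1280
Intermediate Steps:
-10*(1 + y(-3)*x(5, -2))*16 = -10*(1 - 3*(-2 + 5))*16 = -10*(1 - 3*3)*16 = -10*(1 - 9)*16 = -10*(-8)*16 = 80*16 = 1280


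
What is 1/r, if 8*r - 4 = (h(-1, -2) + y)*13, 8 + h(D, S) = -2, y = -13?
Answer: -8/295 ≈ -0.027119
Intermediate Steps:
h(D, S) = -10 (h(D, S) = -8 - 2 = -10)
r = -295/8 (r = ½ + ((-10 - 13)*13)/8 = ½ + (-23*13)/8 = ½ + (⅛)*(-299) = ½ - 299/8 = -295/8 ≈ -36.875)
1/r = 1/(-295/8) = -8/295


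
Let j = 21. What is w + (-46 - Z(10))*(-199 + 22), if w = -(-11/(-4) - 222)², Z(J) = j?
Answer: -579385/16 ≈ -36212.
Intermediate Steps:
Z(J) = 21
w = -769129/16 (w = -(-11*(-¼) - 222)² = -(11/4 - 222)² = -(-877/4)² = -1*769129/16 = -769129/16 ≈ -48071.)
w + (-46 - Z(10))*(-199 + 22) = -769129/16 + (-46 - 1*21)*(-199 + 22) = -769129/16 + (-46 - 21)*(-177) = -769129/16 - 67*(-177) = -769129/16 + 11859 = -579385/16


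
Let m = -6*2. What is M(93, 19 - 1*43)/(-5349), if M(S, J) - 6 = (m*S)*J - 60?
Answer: -8910/1783 ≈ -4.9972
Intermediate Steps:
m = -12
M(S, J) = -54 - 12*J*S (M(S, J) = 6 + ((-12*S)*J - 60) = 6 + (-12*J*S - 60) = 6 + (-60 - 12*J*S) = -54 - 12*J*S)
M(93, 19 - 1*43)/(-5349) = (-54 - 12*(19 - 1*43)*93)/(-5349) = (-54 - 12*(19 - 43)*93)*(-1/5349) = (-54 - 12*(-24)*93)*(-1/5349) = (-54 + 26784)*(-1/5349) = 26730*(-1/5349) = -8910/1783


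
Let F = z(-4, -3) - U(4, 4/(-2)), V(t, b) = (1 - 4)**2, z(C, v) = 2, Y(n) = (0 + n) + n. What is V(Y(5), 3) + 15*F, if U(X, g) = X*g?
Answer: 159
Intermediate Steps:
Y(n) = 2*n (Y(n) = n + n = 2*n)
V(t, b) = 9 (V(t, b) = (-3)**2 = 9)
F = 10 (F = 2 - 4*4/(-2) = 2 - 4*4*(-1/2) = 2 - 4*(-2) = 2 - 1*(-8) = 2 + 8 = 10)
V(Y(5), 3) + 15*F = 9 + 15*10 = 9 + 150 = 159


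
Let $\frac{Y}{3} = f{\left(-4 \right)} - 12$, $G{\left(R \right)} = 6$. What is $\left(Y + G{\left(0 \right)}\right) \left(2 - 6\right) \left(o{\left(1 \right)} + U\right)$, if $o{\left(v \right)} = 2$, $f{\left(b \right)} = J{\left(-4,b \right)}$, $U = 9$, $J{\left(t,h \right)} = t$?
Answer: $1848$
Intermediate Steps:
$f{\left(b \right)} = -4$
$Y = -48$ ($Y = 3 \left(-4 - 12\right) = 3 \left(-16\right) = -48$)
$\left(Y + G{\left(0 \right)}\right) \left(2 - 6\right) \left(o{\left(1 \right)} + U\right) = \left(-48 + 6\right) \left(2 - 6\right) \left(2 + 9\right) = \left(-42\right) \left(-4\right) 11 = 168 \cdot 11 = 1848$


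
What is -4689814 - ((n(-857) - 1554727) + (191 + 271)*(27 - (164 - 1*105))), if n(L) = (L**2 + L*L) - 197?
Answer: -4589004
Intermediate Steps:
n(L) = -197 + 2*L**2 (n(L) = (L**2 + L**2) - 197 = 2*L**2 - 197 = -197 + 2*L**2)
-4689814 - ((n(-857) - 1554727) + (191 + 271)*(27 - (164 - 1*105))) = -4689814 - (((-197 + 2*(-857)**2) - 1554727) + (191 + 271)*(27 - (164 - 1*105))) = -4689814 - (((-197 + 2*734449) - 1554727) + 462*(27 - (164 - 105))) = -4689814 - (((-197 + 1468898) - 1554727) + 462*(27 - 1*59)) = -4689814 - ((1468701 - 1554727) + 462*(27 - 59)) = -4689814 - (-86026 + 462*(-32)) = -4689814 - (-86026 - 14784) = -4689814 - 1*(-100810) = -4689814 + 100810 = -4589004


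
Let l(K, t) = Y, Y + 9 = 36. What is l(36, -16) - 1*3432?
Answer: -3405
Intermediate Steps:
Y = 27 (Y = -9 + 36 = 27)
l(K, t) = 27
l(36, -16) - 1*3432 = 27 - 1*3432 = 27 - 3432 = -3405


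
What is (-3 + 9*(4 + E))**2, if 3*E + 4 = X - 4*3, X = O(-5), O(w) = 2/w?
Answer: 6561/25 ≈ 262.44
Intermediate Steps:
X = -2/5 (X = 2/(-5) = 2*(-1/5) = -2/5 ≈ -0.40000)
E = -82/15 (E = -4/3 + (-2/5 - 4*3)/3 = -4/3 + (-2/5 - 12)/3 = -4/3 + (1/3)*(-62/5) = -4/3 - 62/15 = -82/15 ≈ -5.4667)
(-3 + 9*(4 + E))**2 = (-3 + 9*(4 - 82/15))**2 = (-3 + 9*(-22/15))**2 = (-3 - 66/5)**2 = (-81/5)**2 = 6561/25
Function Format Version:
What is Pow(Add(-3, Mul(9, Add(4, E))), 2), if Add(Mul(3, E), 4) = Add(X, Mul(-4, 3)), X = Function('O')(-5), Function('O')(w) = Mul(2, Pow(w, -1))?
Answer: Rational(6561, 25) ≈ 262.44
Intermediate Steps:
X = Rational(-2, 5) (X = Mul(2, Pow(-5, -1)) = Mul(2, Rational(-1, 5)) = Rational(-2, 5) ≈ -0.40000)
E = Rational(-82, 15) (E = Add(Rational(-4, 3), Mul(Rational(1, 3), Add(Rational(-2, 5), Mul(-4, 3)))) = Add(Rational(-4, 3), Mul(Rational(1, 3), Add(Rational(-2, 5), -12))) = Add(Rational(-4, 3), Mul(Rational(1, 3), Rational(-62, 5))) = Add(Rational(-4, 3), Rational(-62, 15)) = Rational(-82, 15) ≈ -5.4667)
Pow(Add(-3, Mul(9, Add(4, E))), 2) = Pow(Add(-3, Mul(9, Add(4, Rational(-82, 15)))), 2) = Pow(Add(-3, Mul(9, Rational(-22, 15))), 2) = Pow(Add(-3, Rational(-66, 5)), 2) = Pow(Rational(-81, 5), 2) = Rational(6561, 25)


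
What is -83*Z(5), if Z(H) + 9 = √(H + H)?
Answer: 747 - 83*√10 ≈ 484.53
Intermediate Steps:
Z(H) = -9 + √2*√H (Z(H) = -9 + √(H + H) = -9 + √(2*H) = -9 + √2*√H)
-83*Z(5) = -83*(-9 + √2*√5) = -83*(-9 + √10) = 747 - 83*√10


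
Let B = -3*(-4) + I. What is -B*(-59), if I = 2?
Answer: 826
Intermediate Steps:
B = 14 (B = -3*(-4) + 2 = 12 + 2 = 14)
-B*(-59) = -14*(-59) = -1*(-826) = 826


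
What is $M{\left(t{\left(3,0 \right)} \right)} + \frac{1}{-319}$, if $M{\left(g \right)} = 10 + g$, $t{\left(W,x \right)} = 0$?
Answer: $\frac{3189}{319} \approx 9.9969$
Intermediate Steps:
$M{\left(t{\left(3,0 \right)} \right)} + \frac{1}{-319} = \left(10 + 0\right) + \frac{1}{-319} = 10 - \frac{1}{319} = \frac{3189}{319}$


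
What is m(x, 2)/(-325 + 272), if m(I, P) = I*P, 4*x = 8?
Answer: -4/53 ≈ -0.075472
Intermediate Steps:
x = 2 (x = (1/4)*8 = 2)
m(x, 2)/(-325 + 272) = (2*2)/(-325 + 272) = 4/(-53) = -1/53*4 = -4/53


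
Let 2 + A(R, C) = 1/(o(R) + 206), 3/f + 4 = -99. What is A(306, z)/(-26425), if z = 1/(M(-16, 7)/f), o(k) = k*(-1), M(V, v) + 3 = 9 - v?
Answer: 201/2642500 ≈ 7.6064e-5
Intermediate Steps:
f = -3/103 (f = 3/(-4 - 99) = 3/(-103) = 3*(-1/103) = -3/103 ≈ -0.029126)
M(V, v) = 6 - v (M(V, v) = -3 + (9 - v) = 6 - v)
o(k) = -k
z = 3/103 (z = 1/((6 - 1*7)/(-3/103)) = 1/((6 - 7)*(-103/3)) = 1/(-1*(-103/3)) = 1/(103/3) = 3/103 ≈ 0.029126)
A(R, C) = -2 + 1/(206 - R) (A(R, C) = -2 + 1/(-R + 206) = -2 + 1/(206 - R))
A(306, z)/(-26425) = ((411 - 2*306)/(-206 + 306))/(-26425) = ((411 - 612)/100)*(-1/26425) = ((1/100)*(-201))*(-1/26425) = -201/100*(-1/26425) = 201/2642500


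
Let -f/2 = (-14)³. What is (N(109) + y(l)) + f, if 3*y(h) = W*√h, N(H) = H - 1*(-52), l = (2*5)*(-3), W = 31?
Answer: 5649 + 31*I*√30/3 ≈ 5649.0 + 56.598*I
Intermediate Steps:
l = -30 (l = 10*(-3) = -30)
N(H) = 52 + H (N(H) = H + 52 = 52 + H)
y(h) = 31*√h/3 (y(h) = (31*√h)/3 = 31*√h/3)
f = 5488 (f = -2*(-14)³ = -2*(-2744) = 5488)
(N(109) + y(l)) + f = ((52 + 109) + 31*√(-30)/3) + 5488 = (161 + 31*(I*√30)/3) + 5488 = (161 + 31*I*√30/3) + 5488 = 5649 + 31*I*√30/3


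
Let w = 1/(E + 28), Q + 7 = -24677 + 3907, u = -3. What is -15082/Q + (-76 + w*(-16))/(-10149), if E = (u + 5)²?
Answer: 6064967/8269246 ≈ 0.73344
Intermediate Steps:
Q = -20777 (Q = -7 + (-24677 + 3907) = -7 - 20770 = -20777)
E = 4 (E = (-3 + 5)² = 2² = 4)
w = 1/32 (w = 1/(4 + 28) = 1/32 ≈ 0.031250)
-15082/Q + (-76 + w*(-16))/(-10149) = -15082/(-20777) + (-76 + (1/32)*(-16))/(-10149) = -15082*(-1/20777) + (-76 - ½)*(-1/10149) = 15082/20777 - 153/2*(-1/10149) = 15082/20777 + 3/398 = 6064967/8269246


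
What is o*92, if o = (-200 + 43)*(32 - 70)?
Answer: 548872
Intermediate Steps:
o = 5966 (o = -157*(-38) = 5966)
o*92 = 5966*92 = 548872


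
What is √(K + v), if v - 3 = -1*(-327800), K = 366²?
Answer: √461759 ≈ 679.53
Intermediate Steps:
K = 133956
v = 327803 (v = 3 - 1*(-327800) = 3 + 327800 = 327803)
√(K + v) = √(133956 + 327803) = √461759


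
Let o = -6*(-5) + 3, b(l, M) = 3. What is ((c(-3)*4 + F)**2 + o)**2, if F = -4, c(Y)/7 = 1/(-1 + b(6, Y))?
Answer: 17689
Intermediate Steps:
c(Y) = 7/2 (c(Y) = 7/(-1 + 3) = 7/2)
o = 33 (o = 30 + 3 = 33)
((c(-3)*4 + F)**2 + o)**2 = (((7/2)*4 - 4)**2 + 33)**2 = ((14 - 4)**2 + 33)**2 = (10**2 + 33)**2 = (100 + 33)**2 = 133**2 = 17689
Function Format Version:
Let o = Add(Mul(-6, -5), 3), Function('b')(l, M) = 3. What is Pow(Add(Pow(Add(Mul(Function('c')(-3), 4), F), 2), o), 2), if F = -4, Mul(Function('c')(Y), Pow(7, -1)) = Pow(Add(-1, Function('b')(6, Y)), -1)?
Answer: 17689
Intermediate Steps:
Function('c')(Y) = Rational(7, 2) (Function('c')(Y) = Mul(7, Pow(Add(-1, 3), -1)) = Mul(7, Pow(2, -1)) = Mul(7, Rational(1, 2)) = Rational(7, 2))
o = 33 (o = Add(30, 3) = 33)
Pow(Add(Pow(Add(Mul(Function('c')(-3), 4), F), 2), o), 2) = Pow(Add(Pow(Add(Mul(Rational(7, 2), 4), -4), 2), 33), 2) = Pow(Add(Pow(Add(14, -4), 2), 33), 2) = Pow(Add(Pow(10, 2), 33), 2) = Pow(Add(100, 33), 2) = Pow(133, 2) = 17689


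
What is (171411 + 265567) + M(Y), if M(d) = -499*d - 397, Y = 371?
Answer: 251452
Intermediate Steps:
M(d) = -397 - 499*d
(171411 + 265567) + M(Y) = (171411 + 265567) + (-397 - 499*371) = 436978 + (-397 - 185129) = 436978 - 185526 = 251452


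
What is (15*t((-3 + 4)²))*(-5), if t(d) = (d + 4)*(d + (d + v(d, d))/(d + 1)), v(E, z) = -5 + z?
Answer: 375/2 ≈ 187.50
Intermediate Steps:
t(d) = (4 + d)*(d + (-5 + 2*d)/(1 + d)) (t(d) = (d + 4)*(d + (d + (-5 + d))/(d + 1)) = (4 + d)*(d + (-5 + 2*d)/(1 + d)))
(15*t((-3 + 4)²))*(-5) = (15*((-20 + ((-3 + 4)²)³ + 7*(-3 + 4)² + 7*((-3 + 4)²)²)/(1 + (-3 + 4)²)))*(-5) = (15*((-20 + (1²)³ + 7*1² + 7*(1²)²)/(1 + 1²)))*(-5) = (15*((-20 + 1³ + 7*1 + 7*1²)/(1 + 1)))*(-5) = (15*((-20 + 1 + 7 + 7*1)/2))*(-5) = (15*((-20 + 1 + 7 + 7)/2))*(-5) = (15*((½)*(-5)))*(-5) = (15*(-5/2))*(-5) = -75/2*(-5) = 375/2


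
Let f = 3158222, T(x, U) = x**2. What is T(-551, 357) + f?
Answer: 3461823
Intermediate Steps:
T(-551, 357) + f = (-551)**2 + 3158222 = 303601 + 3158222 = 3461823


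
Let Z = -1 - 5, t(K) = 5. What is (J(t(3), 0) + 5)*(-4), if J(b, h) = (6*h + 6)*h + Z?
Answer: 4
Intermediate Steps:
Z = -6
J(b, h) = -6 + h*(6 + 6*h) (J(b, h) = (6*h + 6)*h - 6 = (6 + 6*h)*h - 6 = h*(6 + 6*h) - 6 = -6 + h*(6 + 6*h))
(J(t(3), 0) + 5)*(-4) = ((-6 + 6*0 + 6*0²) + 5)*(-4) = ((-6 + 0 + 6*0) + 5)*(-4) = ((-6 + 0 + 0) + 5)*(-4) = (-6 + 5)*(-4) = -1*(-4) = 4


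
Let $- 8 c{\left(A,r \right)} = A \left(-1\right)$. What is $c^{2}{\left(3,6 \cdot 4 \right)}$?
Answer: $\frac{9}{64} \approx 0.14063$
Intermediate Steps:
$c{\left(A,r \right)} = \frac{A}{8}$ ($c{\left(A,r \right)} = - \frac{A \left(-1\right)}{8} = - \frac{\left(-1\right) A}{8} = \frac{A}{8}$)
$c^{2}{\left(3,6 \cdot 4 \right)} = \left(\frac{1}{8} \cdot 3\right)^{2} = \left(\frac{3}{8}\right)^{2} = \frac{9}{64}$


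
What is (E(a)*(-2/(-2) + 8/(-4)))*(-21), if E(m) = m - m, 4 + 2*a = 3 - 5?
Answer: 0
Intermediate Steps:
a = -3 (a = -2 + (3 - 5)/2 = -2 + (½)*(-2) = -2 - 1 = -3)
E(m) = 0
(E(a)*(-2/(-2) + 8/(-4)))*(-21) = (0*(-2/(-2) + 8/(-4)))*(-21) = (0*(-2*(-½) + 8*(-¼)))*(-21) = (0*(1 - 2))*(-21) = (0*(-1))*(-21) = 0*(-21) = 0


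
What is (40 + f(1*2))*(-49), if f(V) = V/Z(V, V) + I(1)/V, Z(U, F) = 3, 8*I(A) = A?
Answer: -95795/48 ≈ -1995.7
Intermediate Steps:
I(A) = A/8
f(V) = V/3 + 1/(8*V) (f(V) = V/3 + ((⅛)*1)/V = V*(⅓) + 1/(8*V) = V/3 + 1/(8*V))
(40 + f(1*2))*(-49) = (40 + ((1*2)/3 + 1/(8*((1*2)))))*(-49) = (40 + ((⅓)*2 + (⅛)/2))*(-49) = (40 + (⅔ + (⅛)*(½)))*(-49) = (40 + (⅔ + 1/16))*(-49) = (40 + 35/48)*(-49) = (1955/48)*(-49) = -95795/48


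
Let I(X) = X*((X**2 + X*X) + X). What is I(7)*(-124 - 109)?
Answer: -171255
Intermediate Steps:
I(X) = X*(X + 2*X**2) (I(X) = X*((X**2 + X**2) + X) = X*(2*X**2 + X) = X*(X + 2*X**2))
I(7)*(-124 - 109) = (7**2*(1 + 2*7))*(-124 - 109) = (49*(1 + 14))*(-233) = (49*15)*(-233) = 735*(-233) = -171255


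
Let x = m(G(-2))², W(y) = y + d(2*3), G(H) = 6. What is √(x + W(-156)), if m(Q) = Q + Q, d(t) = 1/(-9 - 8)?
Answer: I*√3485/17 ≈ 3.4726*I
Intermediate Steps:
d(t) = -1/17 (d(t) = 1/(-17) = -1/17)
W(y) = -1/17 + y (W(y) = y - 1/17 = -1/17 + y)
m(Q) = 2*Q
x = 144 (x = (2*6)² = 12² = 144)
√(x + W(-156)) = √(144 + (-1/17 - 156)) = √(144 - 2653/17) = √(-205/17) = I*√3485/17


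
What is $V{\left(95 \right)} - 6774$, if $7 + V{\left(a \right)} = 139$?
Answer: $-6642$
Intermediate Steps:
$V{\left(a \right)} = 132$ ($V{\left(a \right)} = -7 + 139 = 132$)
$V{\left(95 \right)} - 6774 = 132 - 6774 = -6642$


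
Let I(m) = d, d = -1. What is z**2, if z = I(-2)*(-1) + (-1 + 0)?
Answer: 0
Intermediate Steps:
I(m) = -1
z = 0 (z = -1*(-1) + (-1 + 0) = 1 - 1 = 0)
z**2 = 0**2 = 0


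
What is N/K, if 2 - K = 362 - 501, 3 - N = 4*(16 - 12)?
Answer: -13/141 ≈ -0.092199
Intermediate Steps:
N = -13 (N = 3 - 4*(16 - 12) = 3 - 4*4 = 3 - 1*16 = 3 - 16 = -13)
K = 141 (K = 2 - (362 - 501) = 2 - 1*(-139) = 2 + 139 = 141)
N/K = -13/141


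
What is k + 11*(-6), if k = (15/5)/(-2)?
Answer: -135/2 ≈ -67.500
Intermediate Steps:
k = -3/2 (k = (15*(1/5))*(-1/2) = 3*(-1/2) = -3/2 ≈ -1.5000)
k + 11*(-6) = -3/2 + 11*(-6) = -3/2 - 66 = -135/2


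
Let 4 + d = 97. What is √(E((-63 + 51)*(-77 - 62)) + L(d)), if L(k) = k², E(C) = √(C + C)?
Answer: √(8649 + 2*√834) ≈ 93.310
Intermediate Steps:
d = 93 (d = -4 + 97 = 93)
E(C) = √2*√C (E(C) = √(2*C) = √2*√C)
√(E((-63 + 51)*(-77 - 62)) + L(d)) = √(√2*√((-63 + 51)*(-77 - 62)) + 93²) = √(√2*√(-12*(-139)) + 8649) = √(√2*√1668 + 8649) = √(√2*(2*√417) + 8649) = √(2*√834 + 8649) = √(8649 + 2*√834)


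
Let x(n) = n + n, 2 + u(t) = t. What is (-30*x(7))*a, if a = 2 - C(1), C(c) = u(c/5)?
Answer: -1596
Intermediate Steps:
u(t) = -2 + t
C(c) = -2 + c/5
a = 19/5 (a = 2 - (-2 + (⅕)*1) = 2 - (-2 + ⅕) = 2 - 1*(-9/5) = 2 + 9/5 = 19/5 ≈ 3.8000)
x(n) = 2*n
(-30*x(7))*a = -60*7*(19/5) = -30*14*(19/5) = -420*19/5 = -1596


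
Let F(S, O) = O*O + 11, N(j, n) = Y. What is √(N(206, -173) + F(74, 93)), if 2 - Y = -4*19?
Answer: √8738 ≈ 93.477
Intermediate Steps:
Y = 78 (Y = 2 - (-4)*19 = 2 - 1*(-76) = 2 + 76 = 78)
N(j, n) = 78
F(S, O) = 11 + O² (F(S, O) = O² + 11 = 11 + O²)
√(N(206, -173) + F(74, 93)) = √(78 + (11 + 93²)) = √(78 + (11 + 8649)) = √(78 + 8660) = √8738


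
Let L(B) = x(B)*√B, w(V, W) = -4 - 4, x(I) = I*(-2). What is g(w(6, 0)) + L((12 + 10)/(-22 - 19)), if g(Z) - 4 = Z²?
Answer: 68 + 44*I*√902/1681 ≈ 68.0 + 0.78612*I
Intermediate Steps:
x(I) = -2*I
w(V, W) = -8
L(B) = -2*B^(3/2) (L(B) = (-2*B)*√B = -2*B^(3/2))
g(Z) = 4 + Z²
g(w(6, 0)) + L((12 + 10)/(-22 - 19)) = (4 + (-8)²) - 2*(12 + 10)^(3/2)*(-I*√41/1681) = (4 + 64) - 2*22*√22*(-I*√41/1681) = 68 - 2*(-22*I*√902/1681) = 68 - (-44)*I*√902/1681 = 68 + 44*I*√902/1681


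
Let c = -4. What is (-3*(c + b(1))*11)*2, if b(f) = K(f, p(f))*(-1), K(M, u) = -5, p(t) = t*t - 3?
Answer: -66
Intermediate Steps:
p(t) = -3 + t**2 (p(t) = t**2 - 3 = -3 + t**2)
b(f) = 5 (b(f) = -5*(-1) = 5)
(-3*(c + b(1))*11)*2 = (-3*(-4 + 5)*11)*2 = (-3*1*11)*2 = -3*11*2 = -33*2 = -66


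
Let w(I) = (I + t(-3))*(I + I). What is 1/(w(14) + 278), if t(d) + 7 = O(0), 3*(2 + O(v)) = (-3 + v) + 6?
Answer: 1/446 ≈ 0.0022422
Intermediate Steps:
O(v) = -1 + v/3 (O(v) = -2 + ((-3 + v) + 6)/3 = -2 + (3 + v)/3 = -2 + (1 + v/3) = -1 + v/3)
t(d) = -8 (t(d) = -7 + (-1 + (⅓)*0) = -7 + (-1 + 0) = -7 - 1 = -8)
w(I) = 2*I*(-8 + I) (w(I) = (I - 8)*(I + I) = (-8 + I)*(2*I) = 2*I*(-8 + I))
1/(w(14) + 278) = 1/(2*14*(-8 + 14) + 278) = 1/(2*14*6 + 278) = 1/(168 + 278) = 1/446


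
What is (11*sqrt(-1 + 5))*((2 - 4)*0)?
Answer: 0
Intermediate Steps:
(11*sqrt(-1 + 5))*((2 - 4)*0) = (11*sqrt(4))*(-2*0) = (11*2)*0 = 22*0 = 0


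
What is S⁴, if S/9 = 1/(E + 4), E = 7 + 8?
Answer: 6561/130321 ≈ 0.050345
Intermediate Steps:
E = 15
S = 9/19 (S = 9/(15 + 4) = 9/19 ≈ 0.47368)
S⁴ = (9/19)⁴ = 6561/130321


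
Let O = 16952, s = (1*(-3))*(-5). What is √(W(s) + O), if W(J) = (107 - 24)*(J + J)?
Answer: √19442 ≈ 139.43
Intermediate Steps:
s = 15 (s = -3*(-5) = 15)
W(J) = 166*J (W(J) = 83*(2*J) = 166*J)
√(W(s) + O) = √(166*15 + 16952) = √(2490 + 16952) = √19442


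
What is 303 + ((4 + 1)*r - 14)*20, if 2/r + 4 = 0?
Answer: -27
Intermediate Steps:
r = -½ (r = 2/(-4 + 0) = 2/(-4) = 2*(-¼) = -½ ≈ -0.50000)
303 + ((4 + 1)*r - 14)*20 = 303 + ((4 + 1)*(-½) - 14)*20 = 303 + (5*(-½) - 14)*20 = 303 + (-5/2 - 14)*20 = 303 - 33/2*20 = 303 - 330 = -27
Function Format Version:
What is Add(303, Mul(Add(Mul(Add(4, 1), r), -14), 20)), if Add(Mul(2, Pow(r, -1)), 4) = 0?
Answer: -27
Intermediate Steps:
r = Rational(-1, 2) (r = Mul(2, Pow(Add(-4, 0), -1)) = Mul(2, Pow(-4, -1)) = Mul(2, Rational(-1, 4)) = Rational(-1, 2) ≈ -0.50000)
Add(303, Mul(Add(Mul(Add(4, 1), r), -14), 20)) = Add(303, Mul(Add(Mul(Add(4, 1), Rational(-1, 2)), -14), 20)) = Add(303, Mul(Add(Mul(5, Rational(-1, 2)), -14), 20)) = Add(303, Mul(Add(Rational(-5, 2), -14), 20)) = Add(303, Mul(Rational(-33, 2), 20)) = Add(303, -330) = -27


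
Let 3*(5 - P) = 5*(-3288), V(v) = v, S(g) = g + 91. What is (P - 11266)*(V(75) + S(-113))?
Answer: -306393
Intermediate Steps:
S(g) = 91 + g
P = 5485 (P = 5 - 5*(-3288)/3 = 5 - ⅓*(-16440) = 5 + 5480 = 5485)
(P - 11266)*(V(75) + S(-113)) = (5485 - 11266)*(75 + (91 - 113)) = -5781*(75 - 22) = -5781*53 = -306393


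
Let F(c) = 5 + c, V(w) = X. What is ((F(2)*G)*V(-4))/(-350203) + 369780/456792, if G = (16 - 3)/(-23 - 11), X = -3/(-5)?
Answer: 9360032233/11562452335 ≈ 0.80952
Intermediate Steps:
X = ⅗ (X = -3*(-⅕) = ⅗ ≈ 0.60000)
V(w) = ⅗
G = -13/34 (G = 13/(-34) = 13*(-1/34) = -13/34 ≈ -0.38235)
((F(2)*G)*V(-4))/(-350203) + 369780/456792 = (((5 + 2)*(-13/34))*(⅗))/(-350203) + 369780/456792 = ((7*(-13/34))*(⅗))*(-1/350203) + 369780*(1/456792) = -91/34*⅗*(-1/350203) + 30815/38066 = -273/170*(-1/350203) + 30815/38066 = 39/8504930 + 30815/38066 = 9360032233/11562452335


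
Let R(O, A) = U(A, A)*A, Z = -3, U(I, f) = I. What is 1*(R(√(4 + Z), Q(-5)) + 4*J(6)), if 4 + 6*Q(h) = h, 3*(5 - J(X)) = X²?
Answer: -103/4 ≈ -25.750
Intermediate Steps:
J(X) = 5 - X²/3
Q(h) = -⅔ + h/6
R(O, A) = A² (R(O, A) = A*A = A²)
1*(R(√(4 + Z), Q(-5)) + 4*J(6)) = 1*((-⅔ + (⅙)*(-5))² + 4*(5 - ⅓*6²)) = 1*((-⅔ - ⅚)² + 4*(5 - ⅓*36)) = 1*((-3/2)² + 4*(5 - 12)) = 1*(9/4 + 4*(-7)) = 1*(9/4 - 28) = 1*(-103/4) = -103/4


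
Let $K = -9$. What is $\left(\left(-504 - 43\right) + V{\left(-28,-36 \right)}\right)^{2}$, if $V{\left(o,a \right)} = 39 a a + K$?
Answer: $2498800144$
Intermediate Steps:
$V{\left(o,a \right)} = -9 + 39 a^{2}$ ($V{\left(o,a \right)} = 39 a a - 9 = 39 a^{2} - 9 = -9 + 39 a^{2}$)
$\left(\left(-504 - 43\right) + V{\left(-28,-36 \right)}\right)^{2} = \left(\left(-504 - 43\right) - \left(9 - 39 \left(-36\right)^{2}\right)\right)^{2} = \left(-547 + \left(-9 + 39 \cdot 1296\right)\right)^{2} = \left(-547 + \left(-9 + 50544\right)\right)^{2} = \left(-547 + 50535\right)^{2} = 49988^{2} = 2498800144$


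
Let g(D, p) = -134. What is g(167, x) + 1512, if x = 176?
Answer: 1378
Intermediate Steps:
g(167, x) + 1512 = -134 + 1512 = 1378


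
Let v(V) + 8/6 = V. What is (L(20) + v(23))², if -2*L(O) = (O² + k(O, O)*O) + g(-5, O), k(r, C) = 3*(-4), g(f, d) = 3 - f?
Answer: 34969/9 ≈ 3885.4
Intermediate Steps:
k(r, C) = -12
v(V) = -4/3 + V
L(O) = -4 + 6*O - O²/2 (L(O) = -((O² - 12*O) + (3 - 1*(-5)))/2 = -((O² - 12*O) + (3 + 5))/2 = -((O² - 12*O) + 8)/2 = -(8 + O² - 12*O)/2 = -4 + 6*O - O²/2)
(L(20) + v(23))² = ((-4 + 6*20 - ½*20²) + (-4/3 + 23))² = ((-4 + 120 - ½*400) + 65/3)² = ((-4 + 120 - 200) + 65/3)² = (-84 + 65/3)² = (-187/3)² = 34969/9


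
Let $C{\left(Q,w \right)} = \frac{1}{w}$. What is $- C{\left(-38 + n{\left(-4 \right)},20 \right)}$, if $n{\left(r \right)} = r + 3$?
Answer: $- \frac{1}{20} \approx -0.05$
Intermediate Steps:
$n{\left(r \right)} = 3 + r$
$- C{\left(-38 + n{\left(-4 \right)},20 \right)} = - \frac{1}{20}$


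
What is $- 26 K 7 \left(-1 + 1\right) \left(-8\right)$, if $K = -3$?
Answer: $0$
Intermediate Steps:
$- 26 K 7 \left(-1 + 1\right) \left(-8\right) = - 26 \left(-3\right) 7 \left(-1 + 1\right) \left(-8\right) = - 26 \left(\left(-21\right) 0\right) \left(-8\right) = \left(-26\right) 0 \left(-8\right) = 0 \left(-8\right) = 0$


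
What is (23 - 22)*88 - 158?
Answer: -70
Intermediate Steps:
(23 - 22)*88 - 158 = 1*88 - 158 = 88 - 158 = -70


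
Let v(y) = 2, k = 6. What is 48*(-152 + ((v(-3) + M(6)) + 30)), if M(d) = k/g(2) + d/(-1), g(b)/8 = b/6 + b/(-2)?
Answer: -6102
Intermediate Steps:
g(b) = -8*b/3 (g(b) = 8*(b/6 + b/(-2)) = 8*(b*(⅙) + b*(-½)) = 8*(b/6 - b/2) = 8*(-b/3) = -8*b/3)
M(d) = -9/8 - d (M(d) = 6/((-8/3*2)) + d/(-1) = 6/(-16/3) + d*(-1) = 6*(-3/16) - d = -9/8 - d)
48*(-152 + ((v(-3) + M(6)) + 30)) = 48*(-152 + ((2 + (-9/8 - 1*6)) + 30)) = 48*(-152 + ((2 + (-9/8 - 6)) + 30)) = 48*(-152 + ((2 - 57/8) + 30)) = 48*(-152 + (-41/8 + 30)) = 48*(-152 + 199/8) = 48*(-1017/8) = -6102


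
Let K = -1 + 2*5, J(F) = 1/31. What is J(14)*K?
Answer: 9/31 ≈ 0.29032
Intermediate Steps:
J(F) = 1/31
K = 9 (K = -1 + 10 = 9)
J(14)*K = (1/31)*9 = 9/31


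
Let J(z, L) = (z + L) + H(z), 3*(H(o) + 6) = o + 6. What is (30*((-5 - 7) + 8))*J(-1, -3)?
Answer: 1000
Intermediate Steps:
H(o) = -4 + o/3 (H(o) = -6 + (o + 6)/3 = -6 + (6 + o)/3 = -6 + (2 + o/3) = -4 + o/3)
J(z, L) = -4 + L + 4*z/3 (J(z, L) = (z + L) + (-4 + z/3) = (L + z) + (-4 + z/3) = -4 + L + 4*z/3)
(30*((-5 - 7) + 8))*J(-1, -3) = (30*((-5 - 7) + 8))*(-4 - 3 + (4/3)*(-1)) = (30*(-12 + 8))*(-4 - 3 - 4/3) = (30*(-4))*(-25/3) = -120*(-25/3) = 1000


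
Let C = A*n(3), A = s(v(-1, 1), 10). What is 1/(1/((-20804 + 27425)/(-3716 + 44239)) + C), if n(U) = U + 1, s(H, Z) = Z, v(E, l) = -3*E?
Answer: 6621/305363 ≈ 0.021682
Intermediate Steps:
A = 10
n(U) = 1 + U
C = 40 (C = 10*(1 + 3) = 10*4 = 40)
1/(1/((-20804 + 27425)/(-3716 + 44239)) + C) = 1/(1/((-20804 + 27425)/(-3716 + 44239)) + 40) = 1/(1/(6621/40523) + 40) = 1/(40523/6621 + 40) = 1/(305363/6621) = 6621/305363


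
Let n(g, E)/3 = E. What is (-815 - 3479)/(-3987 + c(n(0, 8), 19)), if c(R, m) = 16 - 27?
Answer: 2147/1999 ≈ 1.0740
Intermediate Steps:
n(g, E) = 3*E
c(R, m) = -11
(-815 - 3479)/(-3987 + c(n(0, 8), 19)) = (-815 - 3479)/(-3987 - 11) = -4294/(-3998) = -4294*(-1/3998) = 2147/1999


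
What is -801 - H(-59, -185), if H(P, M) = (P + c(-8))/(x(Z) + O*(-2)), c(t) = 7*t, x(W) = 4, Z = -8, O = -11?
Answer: -20711/26 ≈ -796.58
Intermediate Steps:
H(P, M) = -28/13 + P/26 (H(P, M) = (P + 7*(-8))/(4 - 11*(-2)) = (P - 56)/(4 + 22) = (-56 + P)/26 = (-56 + P)*(1/26) = -28/13 + P/26)
-801 - H(-59, -185) = -801 - (-28/13 + (1/26)*(-59)) = -801 - (-28/13 - 59/26) = -801 - 1*(-115/26) = -801 + 115/26 = -20711/26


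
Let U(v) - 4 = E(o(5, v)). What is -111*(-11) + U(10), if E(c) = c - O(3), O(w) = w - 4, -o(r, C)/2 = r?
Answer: 1216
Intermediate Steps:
o(r, C) = -2*r
O(w) = -4 + w
E(c) = 1 + c (E(c) = c - (-4 + 3) = c - 1*(-1) = c + 1 = 1 + c)
U(v) = -5 (U(v) = 4 + (1 - 2*5) = 4 + (1 - 10) = 4 - 9 = -5)
-111*(-11) + U(10) = -111*(-11) - 5 = 1221 - 5 = 1216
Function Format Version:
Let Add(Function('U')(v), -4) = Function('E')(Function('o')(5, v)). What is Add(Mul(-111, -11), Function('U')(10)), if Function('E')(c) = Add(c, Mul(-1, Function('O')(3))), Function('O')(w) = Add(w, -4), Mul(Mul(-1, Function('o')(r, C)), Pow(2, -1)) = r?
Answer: 1216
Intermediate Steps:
Function('o')(r, C) = Mul(-2, r)
Function('O')(w) = Add(-4, w)
Function('E')(c) = Add(1, c) (Function('E')(c) = Add(c, Mul(-1, Add(-4, 3))) = Add(c, Mul(-1, -1)) = Add(c, 1) = Add(1, c))
Function('U')(v) = -5 (Function('U')(v) = Add(4, Add(1, Mul(-2, 5))) = Add(4, Add(1, -10)) = Add(4, -9) = -5)
Add(Mul(-111, -11), Function('U')(10)) = Add(Mul(-111, -11), -5) = Add(1221, -5) = 1216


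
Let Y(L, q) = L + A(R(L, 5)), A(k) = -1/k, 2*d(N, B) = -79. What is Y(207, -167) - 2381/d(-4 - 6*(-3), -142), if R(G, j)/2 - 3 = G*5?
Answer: 43834661/164004 ≈ 267.28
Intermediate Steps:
d(N, B) = -79/2 (d(N, B) = (½)*(-79) = -79/2)
R(G, j) = 6 + 10*G (R(G, j) = 6 + 2*(G*5) = 6 + 2*(5*G) = 6 + 10*G)
Y(L, q) = L - 1/(6 + 10*L)
Y(207, -167) - 2381/d(-4 - 6*(-3), -142) = (207 - 1/(6 + 10*207)) - 2381/(-79/2) = (207 - 1/(6 + 2070)) - 2381*(-2/79) = (207 - 1/2076) + 4762/79 = 429731/2076 + 4762/79 = 43834661/164004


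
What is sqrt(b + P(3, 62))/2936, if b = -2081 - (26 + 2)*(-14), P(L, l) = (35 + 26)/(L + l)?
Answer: I*sqrt(1783015)/95420 ≈ 0.013994*I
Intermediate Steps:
P(L, l) = 61/(L + l)
b = -1689 (b = -2081 - 28*(-14) = -2081 - 1*(-392) = -2081 + 392 = -1689)
sqrt(b + P(3, 62))/2936 = sqrt(-1689 + 61/(3 + 62))/2936 = sqrt(-1689 + 61/65)*(1/2936) = sqrt(-109724/65)*(1/2936) = (2*I*sqrt(1783015)/65)*(1/2936) = I*sqrt(1783015)/95420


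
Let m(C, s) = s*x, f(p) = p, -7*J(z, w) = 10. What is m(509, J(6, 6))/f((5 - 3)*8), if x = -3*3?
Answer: 45/56 ≈ 0.80357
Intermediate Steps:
J(z, w) = -10/7 (J(z, w) = -1/7*10 = -10/7)
x = -9
m(C, s) = -9*s (m(C, s) = s*(-9) = -9*s)
m(509, J(6, 6))/f((5 - 3)*8) = (-9*(-10/7))/(((5 - 3)*8)) = 90/(7*((2*8))) = (90/7)/16 = (90/7)*(1/16) = 45/56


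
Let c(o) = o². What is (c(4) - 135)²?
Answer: 14161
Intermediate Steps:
(c(4) - 135)² = (4² - 135)² = (16 - 135)² = (-119)² = 14161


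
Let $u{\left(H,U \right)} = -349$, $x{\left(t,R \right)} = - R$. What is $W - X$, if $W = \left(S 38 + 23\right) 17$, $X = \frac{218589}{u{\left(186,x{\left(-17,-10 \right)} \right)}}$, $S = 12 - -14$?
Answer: $\frac{6216852}{349} \approx 17813.0$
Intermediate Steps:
$S = 26$ ($S = 12 + 14 = 26$)
$X = - \frac{218589}{349}$ ($X = \frac{218589}{-349} = 218589 \left(- \frac{1}{349}\right) = - \frac{218589}{349} \approx -626.33$)
$W = 17187$ ($W = \left(26 \cdot 38 + 23\right) 17 = \left(988 + 23\right) 17 = 1011 \cdot 17 = 17187$)
$W - X = 17187 - - \frac{218589}{349} = 17187 + \frac{218589}{349} = \frac{6216852}{349}$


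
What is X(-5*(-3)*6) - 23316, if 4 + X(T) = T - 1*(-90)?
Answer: -23140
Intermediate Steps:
X(T) = 86 + T (X(T) = -4 + (T - 1*(-90)) = -4 + (T + 90) = -4 + (90 + T) = 86 + T)
X(-5*(-3)*6) - 23316 = (86 - 5*(-3)*6) - 23316 = (86 + 15*6) - 23316 = (86 + 90) - 23316 = 176 - 23316 = -23140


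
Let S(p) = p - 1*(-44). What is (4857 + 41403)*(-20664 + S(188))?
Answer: -945184320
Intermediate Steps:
S(p) = 44 + p (S(p) = p + 44 = 44 + p)
(4857 + 41403)*(-20664 + S(188)) = (4857 + 41403)*(-20664 + (44 + 188)) = 46260*(-20664 + 232) = 46260*(-20432) = -945184320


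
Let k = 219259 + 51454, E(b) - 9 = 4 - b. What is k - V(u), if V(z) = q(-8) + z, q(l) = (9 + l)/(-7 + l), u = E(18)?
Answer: 4060771/15 ≈ 2.7072e+5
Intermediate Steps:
E(b) = 13 - b (E(b) = 9 + (4 - b) = 13 - b)
u = -5 (u = 13 - 1*18 = 13 - 18 = -5)
q(l) = (9 + l)/(-7 + l)
V(z) = -1/15 + z (V(z) = (9 - 8)/(-7 - 8) + z = 1/(-15) + z = -1/15*1 + z = -1/15 + z)
k = 270713
k - V(u) = 270713 - (-1/15 - 5) = 270713 - 1*(-76/15) = 270713 + 76/15 = 4060771/15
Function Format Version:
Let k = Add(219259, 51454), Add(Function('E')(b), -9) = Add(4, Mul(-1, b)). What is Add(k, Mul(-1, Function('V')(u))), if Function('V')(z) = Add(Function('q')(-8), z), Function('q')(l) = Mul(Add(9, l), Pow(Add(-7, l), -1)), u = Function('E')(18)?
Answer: Rational(4060771, 15) ≈ 2.7072e+5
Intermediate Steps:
Function('E')(b) = Add(13, Mul(-1, b)) (Function('E')(b) = Add(9, Add(4, Mul(-1, b))) = Add(13, Mul(-1, b)))
u = -5 (u = Add(13, Mul(-1, 18)) = Add(13, -18) = -5)
Function('q')(l) = Mul(Pow(Add(-7, l), -1), Add(9, l))
Function('V')(z) = Add(Rational(-1, 15), z) (Function('V')(z) = Add(Mul(Pow(Add(-7, -8), -1), Add(9, -8)), z) = Add(Mul(Pow(-15, -1), 1), z) = Add(Mul(Rational(-1, 15), 1), z) = Add(Rational(-1, 15), z))
k = 270713
Add(k, Mul(-1, Function('V')(u))) = Add(270713, Mul(-1, Add(Rational(-1, 15), -5))) = Add(270713, Mul(-1, Rational(-76, 15))) = Add(270713, Rational(76, 15)) = Rational(4060771, 15)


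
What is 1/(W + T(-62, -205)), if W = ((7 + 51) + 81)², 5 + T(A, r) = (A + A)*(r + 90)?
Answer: 1/33576 ≈ 2.9783e-5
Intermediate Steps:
T(A, r) = -5 + 2*A*(90 + r) (T(A, r) = -5 + (A + A)*(r + 90) = -5 + (2*A)*(90 + r) = -5 + 2*A*(90 + r))
W = 19321 (W = (58 + 81)² = 139² = 19321)
1/(W + T(-62, -205)) = 1/(19321 + (-5 + 180*(-62) + 2*(-62)*(-205))) = 1/(19321 + (-5 - 11160 + 25420)) = 1/(19321 + 14255) = 1/33576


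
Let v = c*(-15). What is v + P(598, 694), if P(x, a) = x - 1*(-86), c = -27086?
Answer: 406974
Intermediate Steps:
P(x, a) = 86 + x (P(x, a) = x + 86 = 86 + x)
v = 406290 (v = -27086*(-15) = 406290)
v + P(598, 694) = 406290 + (86 + 598) = 406290 + 684 = 406974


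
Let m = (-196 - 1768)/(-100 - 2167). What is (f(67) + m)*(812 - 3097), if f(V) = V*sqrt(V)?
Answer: -4487740/2267 - 153095*sqrt(67) ≈ -1.2551e+6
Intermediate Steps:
f(V) = V**(3/2)
m = 1964/2267 (m = -1964/(-2267) = -1964*(-1/2267) = 1964/2267 ≈ 0.86634)
(f(67) + m)*(812 - 3097) = (67**(3/2) + 1964/2267)*(812 - 3097) = (67*sqrt(67) + 1964/2267)*(-2285) = (1964/2267 + 67*sqrt(67))*(-2285) = -4487740/2267 - 153095*sqrt(67)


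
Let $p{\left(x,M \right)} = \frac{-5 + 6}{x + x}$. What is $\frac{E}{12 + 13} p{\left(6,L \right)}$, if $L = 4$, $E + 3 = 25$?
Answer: $\frac{11}{150} \approx 0.073333$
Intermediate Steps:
$E = 22$ ($E = -3 + 25 = 22$)
$p{\left(x,M \right)} = \frac{1}{2 x}$ ($p{\left(x,M \right)} = 1 \frac{1}{2 x} = \frac{1}{2 x}$)
$\frac{E}{12 + 13} p{\left(6,L \right)} = \frac{1}{12 + 13} \cdot 22 \frac{1}{2 \cdot 6} = \frac{1}{25} \cdot 22 \cdot \frac{1}{2} \cdot \frac{1}{6} = \frac{1}{25} \cdot 22 \cdot \frac{1}{12} = \frac{22}{25} \cdot \frac{1}{12} = \frac{11}{150}$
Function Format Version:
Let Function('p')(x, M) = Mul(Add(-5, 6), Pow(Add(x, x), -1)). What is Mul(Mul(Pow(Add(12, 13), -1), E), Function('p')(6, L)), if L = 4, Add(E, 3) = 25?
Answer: Rational(11, 150) ≈ 0.073333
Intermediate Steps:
E = 22 (E = Add(-3, 25) = 22)
Function('p')(x, M) = Mul(Rational(1, 2), Pow(x, -1)) (Function('p')(x, M) = Mul(1, Pow(Mul(2, x), -1)) = Mul(1, Mul(Rational(1, 2), Pow(x, -1))) = Mul(Rational(1, 2), Pow(x, -1)))
Mul(Mul(Pow(Add(12, 13), -1), E), Function('p')(6, L)) = Mul(Mul(Pow(Add(12, 13), -1), 22), Mul(Rational(1, 2), Pow(6, -1))) = Mul(Mul(Pow(25, -1), 22), Mul(Rational(1, 2), Rational(1, 6))) = Mul(Mul(Rational(1, 25), 22), Rational(1, 12)) = Mul(Rational(22, 25), Rational(1, 12)) = Rational(11, 150)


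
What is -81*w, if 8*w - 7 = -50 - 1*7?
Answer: 2025/4 ≈ 506.25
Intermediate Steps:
w = -25/4 (w = 7/8 + (-50 - 1*7)/8 = 7/8 + (-50 - 7)/8 = 7/8 + (1/8)*(-57) = 7/8 - 57/8 = -25/4 ≈ -6.2500)
-81*w = -81*(-25/4) = 2025/4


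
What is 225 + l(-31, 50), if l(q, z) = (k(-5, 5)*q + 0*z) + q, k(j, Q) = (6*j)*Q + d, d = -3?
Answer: 4937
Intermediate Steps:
k(j, Q) = -3 + 6*Q*j (k(j, Q) = (6*j)*Q - 3 = 6*Q*j - 3 = -3 + 6*Q*j)
l(q, z) = -152*q (l(q, z) = ((-3 + 6*5*(-5))*q + 0*z) + q = ((-3 - 150)*q + 0) + q = (-153*q + 0) + q = -153*q + q = -152*q)
225 + l(-31, 50) = 225 - 152*(-31) = 225 + 4712 = 4937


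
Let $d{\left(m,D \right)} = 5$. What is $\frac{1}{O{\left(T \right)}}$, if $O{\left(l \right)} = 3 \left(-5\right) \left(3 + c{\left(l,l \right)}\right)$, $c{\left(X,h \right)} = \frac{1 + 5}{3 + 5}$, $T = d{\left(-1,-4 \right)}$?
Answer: $- \frac{4}{225} \approx -0.017778$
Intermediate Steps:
$T = 5$
$c{\left(X,h \right)} = \frac{3}{4}$ ($c{\left(X,h \right)} = \frac{6}{8} = 6 \cdot \frac{1}{8} = \frac{3}{4}$)
$O{\left(l \right)} = - \frac{225}{4}$ ($O{\left(l \right)} = 3 \left(-5\right) \left(3 + \frac{3}{4}\right) = \left(-15\right) \frac{15}{4} = - \frac{225}{4}$)
$\frac{1}{O{\left(T \right)}} = \frac{1}{- \frac{225}{4}} = - \frac{4}{225}$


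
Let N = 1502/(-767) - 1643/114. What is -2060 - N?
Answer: -178690871/87438 ≈ -2043.6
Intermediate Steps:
N = -1431409/87438 (N = 1502*(-1/767) - 1643*1/114 = -1502/767 - 1643/114 = -1431409/87438 ≈ -16.371)
-2060 - N = -2060 - 1*(-1431409/87438) = -2060 + 1431409/87438 = -178690871/87438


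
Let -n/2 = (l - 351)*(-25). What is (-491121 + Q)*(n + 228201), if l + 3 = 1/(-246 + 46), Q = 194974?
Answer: -249356662441/4 ≈ -6.2339e+10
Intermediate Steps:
l = -601/200 (l = -3 + 1/(-246 + 46) = -3 + 1/(-200) = -3 - 1/200 = -601/200 ≈ -3.0050)
n = -70801/4 (n = -2*(-601/200 - 351)*(-25) = -(-70801)*(-25)/100 = -2*70801/8 = -70801/4 ≈ -17700.)
(-491121 + Q)*(n + 228201) = (-491121 + 194974)*(-70801/4 + 228201) = -296147*842003/4 = -249356662441/4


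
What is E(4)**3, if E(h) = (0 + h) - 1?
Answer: 27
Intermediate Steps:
E(h) = -1 + h (E(h) = h - 1 = -1 + h)
E(4)**3 = (-1 + 4)**3 = 3**3 = 27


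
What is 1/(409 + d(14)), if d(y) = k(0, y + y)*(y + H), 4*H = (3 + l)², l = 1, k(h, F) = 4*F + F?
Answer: 1/2929 ≈ 0.00034141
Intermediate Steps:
k(h, F) = 5*F
H = 4 (H = (3 + 1)²/4 = (¼)*4² = (¼)*16 = 4)
d(y) = 10*y*(4 + y) (d(y) = (5*(y + y))*(y + 4) = (5*(2*y))*(4 + y) = (10*y)*(4 + y) = 10*y*(4 + y))
1/(409 + d(14)) = 1/(409 + 10*14*(4 + 14)) = 1/(409 + 10*14*18) = 1/(409 + 2520) = 1/2929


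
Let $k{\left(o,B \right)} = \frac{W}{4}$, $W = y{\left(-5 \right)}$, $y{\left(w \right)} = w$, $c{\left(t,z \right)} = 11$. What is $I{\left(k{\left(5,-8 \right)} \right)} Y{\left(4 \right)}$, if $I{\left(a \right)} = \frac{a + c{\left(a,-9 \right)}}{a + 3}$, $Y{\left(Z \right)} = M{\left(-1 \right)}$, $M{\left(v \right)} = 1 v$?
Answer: $- \frac{39}{7} \approx -5.5714$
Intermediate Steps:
$M{\left(v \right)} = v$
$Y{\left(Z \right)} = -1$
$W = -5$
$k{\left(o,B \right)} = - \frac{5}{4}$
$I{\left(a \right)} = \frac{11 + a}{3 + a}$ ($I{\left(a \right)} = \frac{a + 11}{a + 3} = \frac{11 + a}{3 + a}$)
$I{\left(k{\left(5,-8 \right)} \right)} Y{\left(4 \right)} = \frac{11 - \frac{5}{4}}{3 - \frac{5}{4}} \left(-1\right) = \frac{1}{\frac{7}{4}} \cdot \frac{39}{4} \left(-1\right) = \frac{4}{7} \cdot \frac{39}{4} \left(-1\right) = \frac{39}{7} \left(-1\right) = - \frac{39}{7}$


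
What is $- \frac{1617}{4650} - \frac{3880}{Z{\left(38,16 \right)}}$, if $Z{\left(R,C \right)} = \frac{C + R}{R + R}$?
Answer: $- \frac{228546553}{41850} \approx -5461.1$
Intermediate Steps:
$Z{\left(R,C \right)} = \frac{C + R}{2 R}$
$- \frac{1617}{4650} - \frac{3880}{Z{\left(38,16 \right)}} = - \frac{1617}{4650} - \frac{3880}{\frac{1}{2} \cdot \frac{1}{38} \left(16 + 38\right)} = \left(-1617\right) \frac{1}{4650} - \frac{3880}{\frac{1}{2} \cdot \frac{1}{38} \cdot 54} = - \frac{539}{1550} - \frac{3880}{\frac{27}{38}} = - \frac{539}{1550} - \frac{147440}{27} = - \frac{228546553}{41850}$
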